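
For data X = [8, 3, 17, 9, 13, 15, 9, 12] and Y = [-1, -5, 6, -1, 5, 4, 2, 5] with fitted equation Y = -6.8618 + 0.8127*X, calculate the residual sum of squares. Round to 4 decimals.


Compute predicted values, then residuals = yi - yhat_i.
Residuals: [-0.6398, -0.5763, -0.9541, -1.4525, 1.2967, -1.3287, 1.5475, 2.1094].
SSres = sum(residual^2) = 14.0527.

14.0527


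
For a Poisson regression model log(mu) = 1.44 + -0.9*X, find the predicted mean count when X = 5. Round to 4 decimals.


Linear predictor: eta = 1.44 + (-0.9)(5) = -3.0600.
Expected count: mu = exp(-3.0600) = 0.0469.

0.0469


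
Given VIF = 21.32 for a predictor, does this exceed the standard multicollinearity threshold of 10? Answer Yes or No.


Check: VIF = 21.32 vs threshold = 10.
Since 21.32 >= 10, the answer is Yes.

Yes


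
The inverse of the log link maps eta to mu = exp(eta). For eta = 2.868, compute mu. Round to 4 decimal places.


mu = exp(eta) = exp(2.868).
= 17.6018.

17.6018


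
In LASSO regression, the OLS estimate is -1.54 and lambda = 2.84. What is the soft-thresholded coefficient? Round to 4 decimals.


Check: |-1.54| = 1.54 vs lambda = 2.84.
Since |beta| <= lambda, the coefficient is set to 0.
Soft-thresholded coefficient = 0.0000.

0.0000


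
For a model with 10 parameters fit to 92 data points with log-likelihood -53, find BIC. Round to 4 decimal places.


ln(92) = 4.521789.
k * ln(n) = 10 * 4.521789 = 45.217890.
-2L = 106.
BIC = 45.217890 + 106 = 151.217890, which rounds to 151.2179.

151.2179


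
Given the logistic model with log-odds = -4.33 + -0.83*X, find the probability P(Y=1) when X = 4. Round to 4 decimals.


Compute z = -4.33 + (-0.83)(4) = -7.6500.
exp(-z) = 2100.6456.
P = 1/(1 + 2100.6456) = 0.0005.

0.0005


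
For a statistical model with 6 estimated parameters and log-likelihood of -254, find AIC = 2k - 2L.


Compute:
2k = 2*6 = 12.
-2*loglik = -2*(-254) = 508.
AIC = 12 + 508 = 520.

520


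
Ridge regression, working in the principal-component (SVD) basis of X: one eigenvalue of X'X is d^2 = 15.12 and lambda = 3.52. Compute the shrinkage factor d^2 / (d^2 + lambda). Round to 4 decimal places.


Compute the denominator: 15.12 + 3.52 = 18.6400.
Shrinkage factor = 15.12 / 18.6400 = 0.8112.

0.8112


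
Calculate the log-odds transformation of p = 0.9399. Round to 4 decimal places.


Compute the odds: 0.9399/0.0601 = 15.6389.
Take the natural log: ln(15.6389) = 2.7498.

2.7498


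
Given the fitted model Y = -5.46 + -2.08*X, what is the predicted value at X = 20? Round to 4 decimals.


Substitute X = 20 into the equation:
Y = -5.46 + -2.08 * 20 = -5.46 + -41.6000 = -47.0600.

-47.0600


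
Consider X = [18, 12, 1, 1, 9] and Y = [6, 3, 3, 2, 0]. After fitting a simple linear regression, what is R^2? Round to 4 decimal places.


Fit the OLS line: b0 = 1.4944, b1 = 0.1592.
SSres = 13.3547.
SStot = 18.8000.
R^2 = 1 - 13.3547/18.8000 = 0.2896.

0.2896


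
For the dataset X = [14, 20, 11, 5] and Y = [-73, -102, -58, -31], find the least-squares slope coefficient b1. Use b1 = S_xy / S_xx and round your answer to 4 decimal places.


Calculate xbar = 12.5000, ybar = -66.0000.
S_xx = 117.0000, S_xy = -555.0000.
Using b1 = S_xy / S_xx = -555.0000 / 117.0000, we get b1 = -4.7436.

-4.7436


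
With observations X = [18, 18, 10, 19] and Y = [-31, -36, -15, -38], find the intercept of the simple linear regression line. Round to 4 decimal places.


Compute b1 = -2.4265 from the OLS formula.
With xbar = 16.2500 and ybar = -30.0000, the intercept is:
b0 = -30.0000 - -2.4265 * 16.2500 = 9.4313.

9.4313


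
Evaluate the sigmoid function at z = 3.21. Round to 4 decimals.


Compute exp(-3.2100) = 0.0404.
Sigmoid = 1 / (1 + 0.0404) = 1 / 1.0404 = 0.9612.

0.9612


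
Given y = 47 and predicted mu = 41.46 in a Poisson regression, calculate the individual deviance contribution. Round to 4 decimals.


y/mu = 47/41.46 = 1.133623 (approx.), and ln(47/41.46) = 0.125418.
y * ln(y/mu) = 47 * 0.125418 = 5.894646.
y - mu = 5.54.
D = 2 * (5.894646 - 5.54) = 0.709292, which rounds to 0.7093.

0.7093


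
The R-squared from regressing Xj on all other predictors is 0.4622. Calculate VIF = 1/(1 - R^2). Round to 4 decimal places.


Using VIF = 1/(1 - R^2_j):
1 - 0.4622 = 0.5378.
VIF = 1.8594.

1.8594


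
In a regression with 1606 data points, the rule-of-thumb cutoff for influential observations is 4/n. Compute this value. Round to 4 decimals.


Cook's distance cutoff = 4/n = 4/1606.
= 0.0025.

0.0025


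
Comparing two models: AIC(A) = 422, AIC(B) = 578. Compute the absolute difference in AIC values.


Compute |422 - 578| = 156.
Model A has the smaller AIC.

156


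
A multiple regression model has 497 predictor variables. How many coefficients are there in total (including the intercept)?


Total coefficients = number of predictors + 1 (for the intercept).
= 497 + 1 = 498.

498


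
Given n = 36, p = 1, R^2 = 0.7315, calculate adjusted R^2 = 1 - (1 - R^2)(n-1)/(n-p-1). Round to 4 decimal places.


Adjusted R^2 = 1 - (1 - R^2) * (n-1)/(n-p-1).
(1 - R^2) = 0.2685.
(n-1)/(n-p-1) = 35/34.
(1 - R^2) * (n-1) = 0.2685 * 35 = 9.3975.
Divide by (n-p-1): 9.3975 / 34 = 0.2764.
Adj R^2 = 1 - 0.2764 = 0.7236.

0.7236


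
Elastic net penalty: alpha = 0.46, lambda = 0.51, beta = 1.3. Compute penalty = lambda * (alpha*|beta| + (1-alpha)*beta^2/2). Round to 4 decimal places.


Compute:
L1 = 0.46 * 1.3 = 0.5980.
L2 = 0.54 * 1.3^2 / 2 = 0.4563.
Penalty = 0.51 * (0.5980 + 0.4563) = 0.5377.

0.5377


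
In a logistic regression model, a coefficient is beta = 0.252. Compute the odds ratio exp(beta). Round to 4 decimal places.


Odds ratio = exp(beta) = exp(0.252).
= 1.2866.

1.2866


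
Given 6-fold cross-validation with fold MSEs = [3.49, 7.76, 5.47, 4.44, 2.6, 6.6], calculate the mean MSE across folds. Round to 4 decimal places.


Sum of fold MSEs = 30.3600.
Average = 30.3600 / 6 = 5.0600.

5.0600


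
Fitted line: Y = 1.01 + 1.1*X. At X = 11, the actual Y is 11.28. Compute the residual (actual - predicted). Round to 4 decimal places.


Predicted = 1.01 + 1.1 * 11 = 13.1100.
Residual = 11.28 - 13.1100 = -1.8300.

-1.8300


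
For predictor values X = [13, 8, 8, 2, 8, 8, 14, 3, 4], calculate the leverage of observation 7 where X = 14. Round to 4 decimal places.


n = 9, xbar = 7.5556.
SXX = sum((xi - xbar)^2) = 136.2222.
h = 1/9 + (14 - 7.5556)^2 / 136.2222 = 0.4160.

0.4160


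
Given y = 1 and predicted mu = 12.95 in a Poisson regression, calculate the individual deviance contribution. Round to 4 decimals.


Compute y*ln(y/mu) = 1*ln(1/12.95) = 1*-2.561096 = -2.561096.
y - mu = -11.95.
D = 2*(-2.561096 - (-11.95)) = 18.777808, which rounds to 18.7778.

18.7778


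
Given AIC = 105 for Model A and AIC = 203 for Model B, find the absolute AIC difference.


|AIC_A - AIC_B| = |105 - 203| = 98.
Model A is preferred (lower AIC).

98


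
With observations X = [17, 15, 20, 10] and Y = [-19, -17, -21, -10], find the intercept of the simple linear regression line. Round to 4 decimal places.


Compute b1 = -1.1226 from the OLS formula.
With xbar = 15.5000 and ybar = -16.7500, the intercept is:
b0 = -16.7500 - -1.1226 * 15.5000 = 0.6509.

0.6509


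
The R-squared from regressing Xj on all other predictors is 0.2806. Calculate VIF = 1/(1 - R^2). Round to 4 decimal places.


VIF = 1 / (1 - 0.2806).
= 1 / 0.7194 = 1.3900.

1.3900


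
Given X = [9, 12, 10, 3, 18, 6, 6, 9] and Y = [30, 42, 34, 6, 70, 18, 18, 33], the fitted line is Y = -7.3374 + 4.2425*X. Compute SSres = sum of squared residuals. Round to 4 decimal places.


For each point, residual = actual - predicted.
Residuals: [-0.8451, -1.5726, -1.0876, 0.6099, 0.9724, -0.1176, -0.1176, 2.1549].
Sum of squared residuals = 10.3589.

10.3589


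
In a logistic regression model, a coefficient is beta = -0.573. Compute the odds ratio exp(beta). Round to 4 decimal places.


Odds ratio = exp(beta) = exp(-0.573).
= 0.5638.

0.5638


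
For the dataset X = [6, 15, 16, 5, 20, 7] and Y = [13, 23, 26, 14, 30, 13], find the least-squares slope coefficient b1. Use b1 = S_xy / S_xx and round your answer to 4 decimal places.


The sample means are xbar = 11.5000 and ybar = 19.8333.
Compute S_xx = 197.5000 and S_xy = 231.5000.
Slope b1 = S_xy / S_xx = 231.5000 / 197.5000 = 1.1722.

1.1722


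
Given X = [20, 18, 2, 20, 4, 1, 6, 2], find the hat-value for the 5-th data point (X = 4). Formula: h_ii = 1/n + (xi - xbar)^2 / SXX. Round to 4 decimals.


Compute xbar = 9.1250 with n = 8 observations.
SXX = 518.8750.
Leverage = 1/8 + (4 - 9.1250)^2/518.8750 = 0.1756.

0.1756


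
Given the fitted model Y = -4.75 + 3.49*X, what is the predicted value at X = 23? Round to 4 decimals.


Plug X = 23 into Y = -4.75 + 3.49*X:
Y = -4.75 + 80.2700 = 75.5200.

75.5200


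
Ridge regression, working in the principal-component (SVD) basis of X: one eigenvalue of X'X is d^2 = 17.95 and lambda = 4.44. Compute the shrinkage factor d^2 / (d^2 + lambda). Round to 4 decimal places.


Denominator = d^2 + lambda = 17.95 + 4.44 = 22.3900.
Shrinkage = 17.95 / 22.3900 = 0.8017.

0.8017


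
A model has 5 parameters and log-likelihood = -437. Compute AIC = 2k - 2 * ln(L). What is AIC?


Compute:
2k = 2*5 = 10.
-2*loglik = -2*(-437) = 874.
AIC = 10 + 874 = 884.

884


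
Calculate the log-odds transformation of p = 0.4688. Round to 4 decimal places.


1 - p = 0.5312.
p/(1-p) = 0.8825.
logit = ln(0.8825) = -0.1250.

-0.1250


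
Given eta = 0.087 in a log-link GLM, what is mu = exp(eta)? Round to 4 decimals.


mu = exp(eta) = exp(0.087).
= 1.0909.

1.0909


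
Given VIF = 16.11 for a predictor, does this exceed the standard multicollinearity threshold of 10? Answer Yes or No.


Check: VIF = 16.11 vs threshold = 10.
Since 16.11 >= 10, the answer is Yes.

Yes


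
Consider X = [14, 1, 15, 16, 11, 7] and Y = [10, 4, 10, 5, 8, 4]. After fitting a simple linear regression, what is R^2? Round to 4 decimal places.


Fit the OLS line: b0 = 3.4355, b1 = 0.3185.
SSres = 24.0565.
SStot = 40.8333.
R^2 = 1 - 24.0565/40.8333 = 0.4109.

0.4109


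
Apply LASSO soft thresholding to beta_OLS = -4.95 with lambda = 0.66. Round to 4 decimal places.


|beta_OLS| = 4.95.
lambda = 0.66.
Since |beta| > lambda, coefficient = sign(beta)*(|beta| - lambda) = -4.2900.
Result = -4.2900.

-4.2900


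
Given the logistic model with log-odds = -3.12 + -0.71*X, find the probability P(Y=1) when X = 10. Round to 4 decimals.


Linear predictor: z = -3.12 + -0.71 * 10 = -10.2200.
P = 1/(1 + exp(10.2200)) = 1/(1 + 27446.6665) = 0.0000.

0.0000


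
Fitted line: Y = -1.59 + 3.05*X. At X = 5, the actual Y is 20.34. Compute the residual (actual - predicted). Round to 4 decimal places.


Predicted = -1.59 + 3.05 * 5 = 13.6600.
Residual = 20.34 - 13.6600 = 6.6800.

6.6800


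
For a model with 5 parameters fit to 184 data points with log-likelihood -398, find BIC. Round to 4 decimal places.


Compute k*ln(n) = 5*ln(184) = 5*5.214936 = 26.074680.
Then -2*loglik = 796.
BIC = 26.074680 + 796 = 822.074680, which rounds to 822.0747.

822.0747


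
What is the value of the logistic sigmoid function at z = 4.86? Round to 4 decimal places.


Compute exp(-4.8600) = 0.0078.
Sigmoid = 1 / (1 + 0.0078) = 1 / 1.0078 = 0.9923.

0.9923


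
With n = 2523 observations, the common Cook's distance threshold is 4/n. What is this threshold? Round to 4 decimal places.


Using the rule of thumb:
Threshold = 4 / 2523 = 0.0016.

0.0016


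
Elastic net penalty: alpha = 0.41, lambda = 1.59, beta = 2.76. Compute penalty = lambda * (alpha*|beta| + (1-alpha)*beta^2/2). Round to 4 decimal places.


Compute:
L1 = 0.41 * 2.76 = 1.1316.
L2 = 0.59 * 2.76^2 / 2 = 2.2472.
Penalty = 1.59 * (1.1316 + 2.2472) = 5.3723.

5.3723


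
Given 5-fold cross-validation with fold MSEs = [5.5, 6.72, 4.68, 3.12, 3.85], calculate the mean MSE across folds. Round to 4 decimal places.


Sum of fold MSEs = 23.8700.
Average = 23.8700 / 5 = 4.7740.

4.7740


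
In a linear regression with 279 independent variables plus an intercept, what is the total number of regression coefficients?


Total coefficients = number of predictors + 1 (for the intercept).
= 279 + 1 = 280.

280


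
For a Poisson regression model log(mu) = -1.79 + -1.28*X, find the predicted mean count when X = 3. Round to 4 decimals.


eta = -1.79 + -1.28 * 3 = -5.6300.
mu = exp(-5.6300) = 0.0036.

0.0036


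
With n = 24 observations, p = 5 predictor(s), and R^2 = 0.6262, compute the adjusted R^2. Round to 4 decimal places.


Using the formula:
(1 - 0.6262) = 0.3738.
Multiply by 23/18: 0.3738 * 23 = 8.5974, then 8.5974 / 18 = 0.4776.
Adj R^2 = 1 - 0.4776 = 0.5224.

0.5224


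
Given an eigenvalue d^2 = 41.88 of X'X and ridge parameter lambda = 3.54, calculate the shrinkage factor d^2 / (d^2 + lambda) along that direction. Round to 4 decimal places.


d^2 + lambda = 41.88 + 3.54 = 45.4200.
Shrinkage factor = 41.88/45.4200 = 0.9221.

0.9221


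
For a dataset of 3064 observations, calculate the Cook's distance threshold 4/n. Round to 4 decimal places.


The threshold is 4/n.
4/3064 = 0.0013.

0.0013


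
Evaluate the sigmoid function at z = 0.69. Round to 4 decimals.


First, exp(-0.6900) = 0.5016.
Then sigma(z) = 1/(1 + 0.5016) = 0.6660.

0.6660


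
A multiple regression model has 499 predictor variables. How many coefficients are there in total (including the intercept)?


Each predictor gets one coefficient, plus one intercept.
Total parameters = 499 + 1 = 500.

500


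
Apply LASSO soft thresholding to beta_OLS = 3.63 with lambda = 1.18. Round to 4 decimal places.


Absolute value: |3.63| = 3.63.
Compare to lambda = 1.18.
Since |beta| > lambda, coefficient = sign(beta)*(|beta| - lambda) = 2.4500.

2.4500


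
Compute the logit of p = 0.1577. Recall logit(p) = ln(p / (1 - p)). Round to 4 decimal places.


Compute the odds: 0.1577/0.8423 = 0.1872.
Take the natural log: ln(0.1872) = -1.6754.

-1.6754


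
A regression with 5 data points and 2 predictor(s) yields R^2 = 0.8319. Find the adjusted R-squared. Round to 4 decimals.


Adjusted R^2 = 1 - (1 - R^2) * (n-1)/(n-p-1).
(1 - R^2) = 0.1681.
(n-1)/(n-p-1) = 4/2.
(1 - R^2) * (n-1) = 0.1681 * 4 = 0.6724.
Divide by (n-p-1): 0.6724 / 2 = 0.3362.
Adj R^2 = 1 - 0.3362 = 0.6638.

0.6638


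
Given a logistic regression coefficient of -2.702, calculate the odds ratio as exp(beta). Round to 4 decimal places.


The odds ratio is computed as:
OR = e^(-2.702) = 0.0671.

0.0671


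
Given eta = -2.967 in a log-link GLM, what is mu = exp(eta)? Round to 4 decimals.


Apply the inverse link:
mu = e^-2.967 = 0.0515.

0.0515


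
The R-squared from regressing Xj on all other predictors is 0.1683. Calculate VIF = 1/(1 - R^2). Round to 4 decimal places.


Denominator: 1 - 0.1683 = 0.8317.
VIF = 1 / 0.8317 = 1.2024.

1.2024


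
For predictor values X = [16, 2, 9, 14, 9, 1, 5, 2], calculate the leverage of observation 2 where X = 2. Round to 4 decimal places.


Mean of X: xbar = 7.2500.
SXX = 227.5000.
For X = 2: h = 1/8 + (2 - 7.2500)^2/227.5000 = 0.2462.

0.2462


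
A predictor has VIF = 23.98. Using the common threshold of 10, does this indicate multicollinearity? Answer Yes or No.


Compare VIF = 23.98 to the threshold of 10.
23.98 >= 10, so the answer is Yes.

Yes


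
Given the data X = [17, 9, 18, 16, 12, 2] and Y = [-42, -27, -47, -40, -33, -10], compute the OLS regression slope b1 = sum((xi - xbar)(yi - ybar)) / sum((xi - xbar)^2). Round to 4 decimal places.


Calculate xbar = 12.3333, ybar = -33.1667.
S_xx = 185.3333, S_xy = -404.6667.
Using b1 = S_xy / S_xx = -404.6667 / 185.3333, we get b1 = -2.1835.

-2.1835


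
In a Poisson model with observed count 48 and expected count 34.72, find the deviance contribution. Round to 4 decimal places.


Compute y*ln(y/mu) = 48*ln(48/34.72) = 48*0.323885 = 15.546480.
y - mu = 13.28.
D = 2*(15.546480 - (13.28)) = 4.532960, which rounds to 4.5330.

4.5330


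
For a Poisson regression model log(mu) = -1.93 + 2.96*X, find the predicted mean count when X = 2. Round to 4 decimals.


Compute eta = -1.93 + 2.96 * 2 = 3.9900.
Apply inverse link: mu = e^3.9900 = 54.0549.

54.0549


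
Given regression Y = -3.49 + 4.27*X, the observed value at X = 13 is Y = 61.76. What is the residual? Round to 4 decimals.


Predicted = -3.49 + 4.27 * 13 = 52.0200.
Residual = 61.76 - 52.0200 = 9.7400.

9.7400


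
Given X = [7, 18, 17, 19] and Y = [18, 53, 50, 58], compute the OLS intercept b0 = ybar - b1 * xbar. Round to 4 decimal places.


First find the slope: b1 = 3.2588.
Means: xbar = 15.2500, ybar = 44.7500.
b0 = ybar - b1 * xbar = 44.7500 - 3.2588 * 15.2500 = -4.9461.

-4.9461


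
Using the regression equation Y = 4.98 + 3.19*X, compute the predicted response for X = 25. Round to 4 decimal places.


Predicted value:
Y = 4.98 + (3.19)(25) = 4.98 + 79.7500 = 84.7300.

84.7300


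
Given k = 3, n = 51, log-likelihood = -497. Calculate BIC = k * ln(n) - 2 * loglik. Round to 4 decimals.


Compute k*ln(n) = 3*ln(51) = 3*3.931826 = 11.795478.
Then -2*loglik = 994.
BIC = 11.795478 + 994 = 1005.795478, which rounds to 1005.7955.

1005.7955


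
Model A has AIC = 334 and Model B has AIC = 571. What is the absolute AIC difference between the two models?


Compute |334 - 571| = 237.
Model A has the smaller AIC.

237


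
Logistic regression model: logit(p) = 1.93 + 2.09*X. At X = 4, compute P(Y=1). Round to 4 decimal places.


Compute z = 1.93 + (2.09)(4) = 10.2900.
exp(-z) = 0.0000.
P = 1/(1 + 0.0000) = 1.0000.

1.0000


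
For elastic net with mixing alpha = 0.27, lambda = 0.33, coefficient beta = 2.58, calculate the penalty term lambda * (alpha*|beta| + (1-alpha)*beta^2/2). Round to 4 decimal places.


L1 component = 0.27 * |2.58| = 0.6966.
L2 component = 0.73 * 2.58^2 / 2 = 2.4296.
Penalty = 0.33 * (0.6966 + 2.4296) = 0.33 * 3.1262 = 1.0316.

1.0316


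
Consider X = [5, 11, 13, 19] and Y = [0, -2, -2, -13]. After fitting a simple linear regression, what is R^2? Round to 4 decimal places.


The fitted line is Y = 6.6700 + -0.9100*X.
SSres = 21.9400, SStot = 104.7500.
R^2 = 1 - SSres/SStot = 0.7905.

0.7905


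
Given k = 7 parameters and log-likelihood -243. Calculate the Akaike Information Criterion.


AIC = 2k - 2*loglik = 2(7) - 2(-243).
= 14 + 486 = 500.

500


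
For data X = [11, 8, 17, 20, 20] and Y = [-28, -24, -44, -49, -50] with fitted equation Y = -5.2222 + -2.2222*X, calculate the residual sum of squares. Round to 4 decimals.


For each point, residual = actual - predicted.
Residuals: [1.6664, -1.0002, -1.0004, 0.6662, -0.3338].
Sum of squared residuals = 5.3333.

5.3333


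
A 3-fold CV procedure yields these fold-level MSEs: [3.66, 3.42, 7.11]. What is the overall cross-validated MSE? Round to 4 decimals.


Sum of fold MSEs = 14.1900.
Average = 14.1900 / 3 = 4.7300.

4.7300


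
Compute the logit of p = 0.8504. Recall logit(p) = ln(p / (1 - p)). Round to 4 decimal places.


1 - p = 0.1496.
p/(1-p) = 5.6845.
logit = ln(5.6845) = 1.7377.

1.7377


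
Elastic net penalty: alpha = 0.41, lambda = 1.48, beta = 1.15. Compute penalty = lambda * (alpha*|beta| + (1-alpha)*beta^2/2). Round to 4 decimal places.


Compute:
L1 = 0.41 * 1.15 = 0.4715.
L2 = 0.59 * 1.15^2 / 2 = 0.3901.
Penalty = 1.48 * (0.4715 + 0.3901) = 1.2752.

1.2752


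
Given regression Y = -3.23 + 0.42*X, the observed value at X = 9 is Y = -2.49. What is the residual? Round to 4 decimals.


Predicted = -3.23 + 0.42 * 9 = 0.5500.
Residual = -2.49 - 0.5500 = -3.0400.

-3.0400


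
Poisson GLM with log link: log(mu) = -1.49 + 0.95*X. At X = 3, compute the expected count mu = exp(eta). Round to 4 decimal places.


Compute eta = -1.49 + 0.95 * 3 = 1.3600.
Apply inverse link: mu = e^1.3600 = 3.8962.

3.8962


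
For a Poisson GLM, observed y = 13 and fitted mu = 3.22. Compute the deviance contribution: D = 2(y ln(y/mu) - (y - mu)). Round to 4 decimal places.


Compute y*ln(y/mu) = 13*ln(13/3.22) = 13*1.395568 = 18.142384.
y - mu = 9.78.
D = 2*(18.142384 - (9.78)) = 16.724768, which rounds to 16.7248.

16.7248


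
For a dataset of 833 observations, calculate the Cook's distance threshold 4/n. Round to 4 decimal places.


The threshold is 4/n.
4/833 = 0.0048.

0.0048


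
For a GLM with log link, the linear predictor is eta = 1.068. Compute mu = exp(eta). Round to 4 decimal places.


Apply the inverse link:
mu = e^1.068 = 2.9096.

2.9096


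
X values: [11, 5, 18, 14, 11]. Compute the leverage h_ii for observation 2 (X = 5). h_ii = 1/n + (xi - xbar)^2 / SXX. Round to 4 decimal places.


n = 5, xbar = 11.8000.
SXX = sum((xi - xbar)^2) = 90.8000.
h = 1/5 + (5 - 11.8000)^2 / 90.8000 = 0.7093.

0.7093


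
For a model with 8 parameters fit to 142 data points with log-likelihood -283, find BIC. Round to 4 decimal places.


k * ln(n) = 8 * ln(142) = 8 * 4.955827 = 39.646616.
-2 * loglik = -2 * (-283) = 566.
BIC = 39.646616 + 566 = 605.646616, which rounds to 605.6466.

605.6466


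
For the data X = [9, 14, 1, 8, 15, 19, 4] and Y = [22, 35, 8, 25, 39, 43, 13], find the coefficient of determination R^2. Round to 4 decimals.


After computing the OLS fit (b0=5.9368, b1=2.0492):
SSres = 23.1241, SStot = 1047.7143.
R^2 = 1 - 23.1241/1047.7143 = 0.9779.

0.9779


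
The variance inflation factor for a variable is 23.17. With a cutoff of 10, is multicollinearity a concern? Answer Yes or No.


Compare VIF = 23.17 to the threshold of 10.
23.17 >= 10, so the answer is Yes.

Yes


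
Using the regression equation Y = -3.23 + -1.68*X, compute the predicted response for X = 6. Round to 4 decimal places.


Plug X = 6 into Y = -3.23 + -1.68*X:
Y = -3.23 + -10.0800 = -13.3100.

-13.3100


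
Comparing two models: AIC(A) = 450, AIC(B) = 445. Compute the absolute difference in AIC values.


Compute |450 - 445| = 5.
Model B has the smaller AIC.

5


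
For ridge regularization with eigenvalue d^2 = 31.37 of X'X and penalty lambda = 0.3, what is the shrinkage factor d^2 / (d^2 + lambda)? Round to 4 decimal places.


d^2 + lambda = 31.37 + 0.3 = 31.6700.
Shrinkage factor = 31.37/31.6700 = 0.9905.

0.9905


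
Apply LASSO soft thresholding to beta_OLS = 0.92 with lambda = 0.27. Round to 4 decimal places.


|beta_OLS| = 0.92.
lambda = 0.27.
Since |beta| > lambda, coefficient = sign(beta)*(|beta| - lambda) = 0.6500.
Result = 0.6500.

0.6500


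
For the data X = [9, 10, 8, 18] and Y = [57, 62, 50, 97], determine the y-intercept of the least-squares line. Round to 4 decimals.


First find the slope: b1 = 4.5657.
Means: xbar = 11.2500, ybar = 66.5000.
b0 = ybar - b1 * xbar = 66.5000 - 4.5657 * 11.2500 = 15.1355.

15.1355


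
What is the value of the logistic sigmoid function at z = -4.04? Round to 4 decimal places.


Compute exp(4.0400) = 56.8263.
Sigmoid = 1 / (1 + 56.8263) = 1 / 57.8263 = 0.0173.

0.0173


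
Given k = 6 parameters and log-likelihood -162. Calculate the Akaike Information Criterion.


AIC = 2k - 2*loglik = 2(6) - 2(-162).
= 12 + 324 = 336.

336


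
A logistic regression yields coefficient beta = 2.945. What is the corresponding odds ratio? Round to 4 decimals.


Odds ratio = exp(beta) = exp(2.945).
= 19.0107.

19.0107


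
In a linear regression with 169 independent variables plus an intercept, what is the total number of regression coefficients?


Including the intercept, the model has 169 predictor coefficients + 1 intercept.
Total = 170.

170


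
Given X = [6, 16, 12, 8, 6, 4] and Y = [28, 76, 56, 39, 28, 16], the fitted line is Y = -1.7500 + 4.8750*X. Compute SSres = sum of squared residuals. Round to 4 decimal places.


For each point, residual = actual - predicted.
Residuals: [0.5000, -0.2500, -0.7500, 1.7500, 0.5000, -1.7500].
Sum of squared residuals = 7.2500.

7.2500


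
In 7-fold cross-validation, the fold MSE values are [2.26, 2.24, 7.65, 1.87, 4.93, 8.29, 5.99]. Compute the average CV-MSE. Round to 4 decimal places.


Add all fold MSEs: 33.2300.
Divide by k = 7: 33.2300/7 = 4.7471.

4.7471


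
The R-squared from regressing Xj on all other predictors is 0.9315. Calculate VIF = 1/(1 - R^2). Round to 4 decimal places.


VIF = 1 / (1 - 0.9315).
= 1 / 0.0685 = 14.5985.

14.5985


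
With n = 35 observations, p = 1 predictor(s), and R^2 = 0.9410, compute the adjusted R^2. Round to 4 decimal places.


Plug in: Adj R^2 = 1 - (1 - 0.9410) * 34/33.
= 1 - 0.0590 * 34/33
= 1 - 2.0060 / 33
= 1 - 0.0608 = 0.9392.

0.9392


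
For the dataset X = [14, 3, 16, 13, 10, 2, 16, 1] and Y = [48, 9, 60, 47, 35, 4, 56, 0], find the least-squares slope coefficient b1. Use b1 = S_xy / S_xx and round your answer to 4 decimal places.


Calculate xbar = 9.3750, ybar = 32.3750.
S_xx = 287.8750, S_xy = 1095.8750.
Using b1 = S_xy / S_xx = 1095.8750 / 287.8750, we get b1 = 3.8068.

3.8068


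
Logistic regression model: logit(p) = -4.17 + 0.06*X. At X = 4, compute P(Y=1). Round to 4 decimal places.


Compute z = -4.17 + (0.06)(4) = -3.9300.
exp(-z) = 50.9070.
P = 1/(1 + 50.9070) = 0.0193.

0.0193


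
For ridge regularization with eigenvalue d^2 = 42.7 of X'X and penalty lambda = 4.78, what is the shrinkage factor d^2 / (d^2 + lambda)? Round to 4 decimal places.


Denominator = d^2 + lambda = 42.7 + 4.78 = 47.4800.
Shrinkage = 42.7 / 47.4800 = 0.8993.

0.8993


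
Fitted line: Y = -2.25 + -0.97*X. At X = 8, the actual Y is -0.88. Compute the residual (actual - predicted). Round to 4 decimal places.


Predicted = -2.25 + -0.97 * 8 = -10.0100.
Residual = -0.88 - -10.0100 = 9.1300.

9.1300


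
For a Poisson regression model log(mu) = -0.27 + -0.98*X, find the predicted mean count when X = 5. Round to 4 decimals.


eta = -0.27 + -0.98 * 5 = -5.1700.
mu = exp(-5.1700) = 0.0057.

0.0057


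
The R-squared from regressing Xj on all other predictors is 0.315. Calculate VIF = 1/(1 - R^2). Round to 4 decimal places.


Using VIF = 1/(1 - R^2_j):
1 - 0.315 = 0.685.
VIF = 1.4599.

1.4599


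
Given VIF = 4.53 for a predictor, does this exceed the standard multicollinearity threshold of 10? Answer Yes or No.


The threshold is 10.
VIF = 4.53 is < 10.
Multicollinearity indication: No.

No


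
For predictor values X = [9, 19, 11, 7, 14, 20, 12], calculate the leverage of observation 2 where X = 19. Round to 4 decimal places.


Mean of X: xbar = 13.1429.
SXX = 142.8571.
For X = 19: h = 1/7 + (19 - 13.1429)^2/142.8571 = 0.3830.

0.3830


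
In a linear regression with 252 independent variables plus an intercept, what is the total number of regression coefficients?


Including the intercept, the model has 252 predictor coefficients + 1 intercept.
Total = 253.

253


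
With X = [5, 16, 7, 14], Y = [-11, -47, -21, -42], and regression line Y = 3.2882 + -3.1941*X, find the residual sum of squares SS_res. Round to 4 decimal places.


For each point, residual = actual - predicted.
Residuals: [1.6823, 0.8174, -1.9295, -0.5708].
Sum of squared residuals = 7.5471.

7.5471


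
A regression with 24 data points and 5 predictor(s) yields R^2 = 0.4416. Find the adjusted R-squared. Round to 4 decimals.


Using the formula:
(1 - 0.4416) = 0.5584.
Multiply by 23/18: 0.5584 * 23 = 12.8432, then 12.8432 / 18 = 0.7135.
Adj R^2 = 1 - 0.7135 = 0.2865.

0.2865


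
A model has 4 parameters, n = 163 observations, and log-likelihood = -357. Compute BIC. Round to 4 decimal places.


Compute k*ln(n) = 4*ln(163) = 4*5.093750 = 20.375000.
Then -2*loglik = 714.
BIC = 20.375000 + 714 = 734.375000, which rounds to 734.3750.

734.3750


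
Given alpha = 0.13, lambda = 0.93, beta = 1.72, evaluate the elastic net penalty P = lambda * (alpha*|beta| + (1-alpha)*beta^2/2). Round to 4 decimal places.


alpha * |beta| = 0.13 * 1.72 = 0.2236.
(1-alpha) * beta^2/2 = 0.87 * 2.9584/2 = 1.2869.
Total = 0.93 * (0.2236 + 1.2869) = 1.4048.

1.4048


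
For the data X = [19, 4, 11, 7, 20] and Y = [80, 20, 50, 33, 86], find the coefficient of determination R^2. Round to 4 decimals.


Fit the OLS line: b0 = 4.5187, b1 = 4.0394.
SSres = 3.6844.
SStot = 3312.8000.
R^2 = 1 - 3.6844/3312.8000 = 0.9989.

0.9989


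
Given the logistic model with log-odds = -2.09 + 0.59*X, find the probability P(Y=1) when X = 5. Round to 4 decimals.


z = -2.09 + 0.59 * 5 = 0.8600.
Sigmoid: P = 1 / (1 + exp(-0.8600)) = 0.7027.

0.7027


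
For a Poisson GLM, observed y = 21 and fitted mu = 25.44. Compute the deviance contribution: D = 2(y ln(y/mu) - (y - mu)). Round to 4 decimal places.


Compute y*ln(y/mu) = 21*ln(21/25.44) = 21*-0.191800 = -4.027800.
y - mu = -4.44.
D = 2*(-4.027800 - (-4.44)) = 0.824400, which rounds to 0.8244.

0.8244


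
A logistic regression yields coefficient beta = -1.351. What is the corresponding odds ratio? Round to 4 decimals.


exp(-1.351) = 0.2590.
So the odds ratio is 0.2590.

0.2590


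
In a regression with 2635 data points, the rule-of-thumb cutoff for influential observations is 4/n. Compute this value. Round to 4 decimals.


Using the rule of thumb:
Threshold = 4 / 2635 = 0.0015.

0.0015


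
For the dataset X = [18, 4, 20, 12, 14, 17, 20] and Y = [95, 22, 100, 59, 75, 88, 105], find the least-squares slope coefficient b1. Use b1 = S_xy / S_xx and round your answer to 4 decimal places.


The sample means are xbar = 15.0000 and ybar = 77.7143.
Compute S_xx = 194.0000 and S_xy = 992.0000.
Slope b1 = S_xy / S_xx = 992.0000 / 194.0000 = 5.1134.

5.1134


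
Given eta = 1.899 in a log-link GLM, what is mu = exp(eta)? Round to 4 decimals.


mu = exp(eta) = exp(1.899).
= 6.6792.

6.6792


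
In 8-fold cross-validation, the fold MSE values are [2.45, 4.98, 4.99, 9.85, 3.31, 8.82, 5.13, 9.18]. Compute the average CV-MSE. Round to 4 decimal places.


Total MSE across folds = 48.7100.
CV-MSE = 48.7100/8 = 6.0888.

6.0888


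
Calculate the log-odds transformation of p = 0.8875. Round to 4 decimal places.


Compute the odds: 0.8875/0.1125 = 7.8889.
Take the natural log: ln(7.8889) = 2.0655.

2.0655


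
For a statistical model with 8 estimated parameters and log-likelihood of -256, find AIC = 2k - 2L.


Compute:
2k = 2*8 = 16.
-2*loglik = -2*(-256) = 512.
AIC = 16 + 512 = 528.

528


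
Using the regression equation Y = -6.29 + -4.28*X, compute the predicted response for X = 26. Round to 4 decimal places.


Predicted value:
Y = -6.29 + (-4.28)(26) = -6.29 + -111.2800 = -117.5700.

-117.5700


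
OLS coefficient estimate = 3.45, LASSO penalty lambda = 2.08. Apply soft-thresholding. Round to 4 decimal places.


Check: |3.45| = 3.45 vs lambda = 2.08.
Since |beta| > lambda, coefficient = sign(beta)*(|beta| - lambda) = 1.3700.
Soft-thresholded coefficient = 1.3700.

1.3700


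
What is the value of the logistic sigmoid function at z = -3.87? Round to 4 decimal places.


First, exp(3.8700) = 47.9424.
Then sigma(z) = 1/(1 + 47.9424) = 0.0204.

0.0204


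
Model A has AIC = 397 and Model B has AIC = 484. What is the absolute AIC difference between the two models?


Absolute difference = |397 - 484| = 87.
The model with lower AIC (A) is preferred.

87


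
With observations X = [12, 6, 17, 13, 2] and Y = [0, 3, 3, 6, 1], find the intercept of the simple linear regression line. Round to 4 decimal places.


The slope is b1 = 0.1338.
Sample means are xbar = 10.0000 and ybar = 2.6000.
Intercept: b0 = 2.6000 - (0.1338)(10.0000) = 1.2620.

1.2620


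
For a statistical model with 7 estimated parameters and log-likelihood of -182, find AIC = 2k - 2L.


AIC = 2k - 2*loglik = 2(7) - 2(-182).
= 14 + 364 = 378.

378


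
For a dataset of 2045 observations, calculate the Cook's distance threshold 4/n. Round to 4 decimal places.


Cook's distance cutoff = 4/n = 4/2045.
= 0.0020.

0.0020


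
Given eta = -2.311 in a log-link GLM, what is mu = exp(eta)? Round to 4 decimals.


The inverse log link gives:
mu = exp(-2.311) = 0.0992.

0.0992


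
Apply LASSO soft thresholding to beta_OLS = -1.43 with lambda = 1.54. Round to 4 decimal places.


Absolute value: |-1.43| = 1.43.
Compare to lambda = 1.54.
Since |beta| <= lambda, the coefficient is set to 0.

0.0000


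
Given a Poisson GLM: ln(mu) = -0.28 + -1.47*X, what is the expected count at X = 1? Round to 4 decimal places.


eta = -0.28 + -1.47 * 1 = -1.7500.
mu = exp(-1.7500) = 0.1738.

0.1738


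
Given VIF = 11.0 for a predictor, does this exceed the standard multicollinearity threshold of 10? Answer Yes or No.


Compare VIF = 11.0 to the threshold of 10.
11.0 >= 10, so the answer is Yes.

Yes


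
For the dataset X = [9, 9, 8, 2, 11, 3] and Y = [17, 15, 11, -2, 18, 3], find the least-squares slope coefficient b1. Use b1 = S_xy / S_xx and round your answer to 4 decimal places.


First compute the means: xbar = 7.0000, ybar = 10.3333.
Then S_xx = sum((xi - xbar)^2) = 66.0000.
S_xy = sum((xi - xbar)(yi - ybar)) = 145.0000.
b1 = S_xy / S_xx = 145.0000 / 66.0000 = 2.1970.

2.1970


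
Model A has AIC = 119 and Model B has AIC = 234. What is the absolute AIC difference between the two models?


|AIC_A - AIC_B| = |119 - 234| = 115.
Model A is preferred (lower AIC).

115


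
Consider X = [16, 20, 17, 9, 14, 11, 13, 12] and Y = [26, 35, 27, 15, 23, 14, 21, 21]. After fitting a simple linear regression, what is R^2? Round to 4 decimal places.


Fit the OLS line: b0 = -3.1818, b1 = 1.8523.
SSres = 19.5795.
SStot = 321.5000.
R^2 = 1 - 19.5795/321.5000 = 0.9391.

0.9391


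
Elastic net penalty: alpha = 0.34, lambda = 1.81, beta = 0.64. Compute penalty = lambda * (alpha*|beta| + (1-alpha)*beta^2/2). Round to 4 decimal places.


alpha * |beta| = 0.34 * 0.64 = 0.2176.
(1-alpha) * beta^2/2 = 0.66 * 0.4096/2 = 0.1352.
Total = 1.81 * (0.2176 + 0.1352) = 0.6385.

0.6385


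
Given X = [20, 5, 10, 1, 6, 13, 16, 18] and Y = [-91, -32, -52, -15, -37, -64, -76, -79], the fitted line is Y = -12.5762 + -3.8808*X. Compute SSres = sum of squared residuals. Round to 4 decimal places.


For each point, residual = actual - predicted.
Residuals: [-0.8078, -0.0198, -0.6158, 1.4570, -1.1390, -0.9734, -1.3310, 3.4306].
Sum of squared residuals = 18.9404.

18.9404


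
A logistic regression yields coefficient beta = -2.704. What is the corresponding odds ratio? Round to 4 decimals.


The odds ratio is computed as:
OR = e^(-2.704) = 0.0669.

0.0669


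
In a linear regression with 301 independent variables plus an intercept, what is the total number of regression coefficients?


Total coefficients = number of predictors + 1 (for the intercept).
= 301 + 1 = 302.

302


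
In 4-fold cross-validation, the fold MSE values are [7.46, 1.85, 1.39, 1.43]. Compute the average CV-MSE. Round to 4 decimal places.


Add all fold MSEs: 12.1300.
Divide by k = 4: 12.1300/4 = 3.0325.

3.0325


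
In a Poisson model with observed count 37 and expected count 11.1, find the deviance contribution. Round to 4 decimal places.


First: ln(37/11.1) = 1.203973.
Then: 37 * 1.203973 = 44.547001.
y - mu = 37 - 11.1 = 25.9.
D = 2(44.547001 - 25.9) = 37.294002, which rounds to 37.2940.

37.2940


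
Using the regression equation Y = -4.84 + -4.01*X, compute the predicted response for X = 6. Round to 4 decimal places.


Plug X = 6 into Y = -4.84 + -4.01*X:
Y = -4.84 + -24.0600 = -28.9000.

-28.9000


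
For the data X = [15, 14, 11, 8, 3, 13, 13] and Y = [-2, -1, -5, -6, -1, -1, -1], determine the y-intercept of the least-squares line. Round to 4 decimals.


The slope is b1 = 0.1038.
Sample means are xbar = 11.0000 and ybar = -2.4286.
Intercept: b0 = -2.4286 - (0.1038)(11.0000) = -3.5701.

-3.5701


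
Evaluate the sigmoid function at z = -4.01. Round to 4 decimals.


Compute exp(4.0100) = 55.1469.
Sigmoid = 1 / (1 + 55.1469) = 1 / 56.1469 = 0.0178.

0.0178


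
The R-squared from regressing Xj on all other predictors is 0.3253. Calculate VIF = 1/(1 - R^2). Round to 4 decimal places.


VIF = 1 / (1 - 0.3253).
= 1 / 0.6747 = 1.4821.

1.4821


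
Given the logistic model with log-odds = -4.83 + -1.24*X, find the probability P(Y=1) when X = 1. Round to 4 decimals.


Compute z = -4.83 + (-1.24)(1) = -6.0700.
exp(-z) = 432.6807.
P = 1/(1 + 432.6807) = 0.0023.

0.0023


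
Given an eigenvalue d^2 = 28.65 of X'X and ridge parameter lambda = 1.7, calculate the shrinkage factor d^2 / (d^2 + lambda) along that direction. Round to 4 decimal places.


Compute the denominator: 28.65 + 1.7 = 30.3500.
Shrinkage factor = 28.65 / 30.3500 = 0.9440.

0.9440


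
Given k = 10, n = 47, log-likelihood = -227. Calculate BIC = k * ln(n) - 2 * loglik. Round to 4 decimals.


k * ln(n) = 10 * ln(47) = 10 * 3.850148 = 38.501480.
-2 * loglik = -2 * (-227) = 454.
BIC = 38.501480 + 454 = 492.501480, which rounds to 492.5015.

492.5015


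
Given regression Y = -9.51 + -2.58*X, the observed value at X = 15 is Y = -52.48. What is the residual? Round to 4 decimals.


Predicted = -9.51 + -2.58 * 15 = -48.2100.
Residual = -52.48 - -48.2100 = -4.2700.

-4.2700


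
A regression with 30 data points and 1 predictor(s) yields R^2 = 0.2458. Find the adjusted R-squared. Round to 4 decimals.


Using the formula:
(1 - 0.2458) = 0.7542.
Multiply by 29/28: 0.7542 * 29 = 21.8718, then 21.8718 / 28 = 0.7811.
Adj R^2 = 1 - 0.7811 = 0.2189.

0.2189


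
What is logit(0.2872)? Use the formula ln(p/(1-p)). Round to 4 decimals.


1 - p = 0.7128.
p/(1-p) = 0.4029.
logit = ln(0.4029) = -0.9090.

-0.9090


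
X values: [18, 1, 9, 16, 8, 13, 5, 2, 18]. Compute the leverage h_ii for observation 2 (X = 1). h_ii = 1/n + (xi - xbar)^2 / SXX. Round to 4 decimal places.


Compute xbar = 10.0000 with n = 9 observations.
SXX = 348.0000.
Leverage = 1/9 + (1 - 10.0000)^2/348.0000 = 0.3439.

0.3439


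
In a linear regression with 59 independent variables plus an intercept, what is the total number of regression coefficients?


Including the intercept, the model has 59 predictor coefficients + 1 intercept.
Total = 60.

60


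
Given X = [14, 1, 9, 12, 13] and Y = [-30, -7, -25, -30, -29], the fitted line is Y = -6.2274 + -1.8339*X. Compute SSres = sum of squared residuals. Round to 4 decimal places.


Predicted values from Y = -6.2274 + -1.8339*X.
Residuals: [1.9020, 1.0613, -2.2675, -1.7658, 1.0681].
SSres = 14.1444.

14.1444


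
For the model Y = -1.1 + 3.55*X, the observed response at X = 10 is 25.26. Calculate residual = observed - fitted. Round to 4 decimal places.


Compute yhat = -1.1 + (3.55)(10) = 34.4000.
Residual = actual - predicted = 25.26 - 34.4000 = -9.1400.

-9.1400


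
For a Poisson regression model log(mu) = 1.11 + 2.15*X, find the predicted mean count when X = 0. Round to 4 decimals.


Linear predictor: eta = 1.11 + (2.15)(0) = 1.1100.
Expected count: mu = exp(1.1100) = 3.0344.

3.0344


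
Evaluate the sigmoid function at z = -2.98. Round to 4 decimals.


exp(2.9800) = 19.6878.
1 + exp(-z) = 20.6878.
sigmoid = 1/20.6878 = 0.0483.

0.0483


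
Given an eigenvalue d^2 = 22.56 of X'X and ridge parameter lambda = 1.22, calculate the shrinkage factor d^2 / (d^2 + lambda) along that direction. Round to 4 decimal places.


d^2 + lambda = 22.56 + 1.22 = 23.7800.
Shrinkage factor = 22.56/23.7800 = 0.9487.

0.9487


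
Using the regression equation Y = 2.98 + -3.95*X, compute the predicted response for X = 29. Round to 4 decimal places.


Substitute X = 29 into the equation:
Y = 2.98 + -3.95 * 29 = 2.98 + -114.5500 = -111.5700.

-111.5700


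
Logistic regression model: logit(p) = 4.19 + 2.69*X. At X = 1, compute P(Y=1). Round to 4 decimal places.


Linear predictor: z = 4.19 + 2.69 * 1 = 6.8800.
P = 1/(1 + exp(-6.8800)) = 1/(1 + 0.0010) = 0.9990.

0.9990
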